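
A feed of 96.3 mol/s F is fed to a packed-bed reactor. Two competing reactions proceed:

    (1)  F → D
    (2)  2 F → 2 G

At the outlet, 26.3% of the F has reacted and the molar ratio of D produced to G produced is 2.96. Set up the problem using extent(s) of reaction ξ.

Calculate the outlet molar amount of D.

Conversion of F: F consumed = 0.263 × 96.3 = 25.33 mol/s = 1ξ₁ + 2ξ₂.
Selectivity: 1ξ₁ / (2ξ₂) = 2.96 → ξ₁ = 5.92 ξ₂.
Substitute: (1·5.92 + 2) ξ₂ = 25.33 → ξ₂ = 3.198 mol/s, ξ₁ = 18.93 mol/s.
Outlet amounts (n = n₀ + Σ ν·ξ):
  F: 96.3 − 1(18.93) − 2(3.198) = 70.97
  D: 0 + 1(18.93) = 18.93
  G: 0 + 2(3.198) = 6.396

18.9 mol/s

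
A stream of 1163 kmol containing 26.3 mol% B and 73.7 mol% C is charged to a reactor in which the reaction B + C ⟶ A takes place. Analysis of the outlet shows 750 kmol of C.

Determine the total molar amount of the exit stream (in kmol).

For C: n = n₀ − 1ξ → 750 = 857.1 − 1ξ, giving ξ = 107.1 kmol.
Outlet amounts (n = n₀ + ν ξ):
  B: 305.9 − 1(107.1) = 198.7
  C: 857.1 − 1(107.1) = 750
  A: 0 + 1(107.1) = 107.1
Total out = 198.7 + 750 + 107.1 = 1056 kmol.

1060 kmol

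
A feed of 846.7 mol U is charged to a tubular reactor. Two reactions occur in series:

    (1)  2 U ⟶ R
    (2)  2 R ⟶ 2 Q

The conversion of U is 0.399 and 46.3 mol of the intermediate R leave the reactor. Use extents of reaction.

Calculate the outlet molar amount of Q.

123 mol

Conversion of U: U consumed = 2ξ₁ = 0.399 × 846.7 → ξ₁ = 168.9 mol.
R balance: n_R = 0 + 1ξ₁ − 2ξ₂ = 46.3 → ξ₂ = (1·168.9 − 46.3)/2 = 61.31 mol.
Outlet amounts (n = n₀ + Σ ν·ξ):
  U: 846.7 − 2(168.9) = 508.9
  R: 0 + 1(168.9) − 2(61.31) = 46.3
  Q: 0 + 2(61.31) = 122.6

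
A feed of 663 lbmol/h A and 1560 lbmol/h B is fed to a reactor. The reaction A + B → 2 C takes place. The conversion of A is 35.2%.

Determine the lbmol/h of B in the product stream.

A reacted = 0.352 × 663 = 233.4 lbmol/h; ν_A = −1, so ξ = 233.4/1 = 233.4 lbmol/h.
Outlet amounts (n = n₀ + ν ξ):
  A: 663 − 1(233.4) = 429.6
  B: 1560 − 1(233.4) = 1327
  C: 0 + 2(233.4) = 466.8

1330 lbmol/h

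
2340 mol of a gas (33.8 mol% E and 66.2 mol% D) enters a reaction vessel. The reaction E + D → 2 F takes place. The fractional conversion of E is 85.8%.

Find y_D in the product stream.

0.372

E reacted = 0.858 × 790.9 = 678.6 mol; ν_E = −1, so ξ = 678.6/1 = 678.6 mol.
Outlet amounts (n = n₀ + ν ξ):
  E: 790.9 − 1(678.6) = 112.3
  D: 1549 − 1(678.6) = 870.5
  F: 0 + 2(678.6) = 1357
Total out = 2340 mol; y_D = 870.5 / 2340 = 0.372.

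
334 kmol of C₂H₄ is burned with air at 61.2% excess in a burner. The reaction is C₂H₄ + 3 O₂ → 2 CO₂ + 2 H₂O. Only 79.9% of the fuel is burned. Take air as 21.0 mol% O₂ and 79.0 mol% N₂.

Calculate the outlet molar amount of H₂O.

Stoichiometric O₂ = 3 × 334 = 1002 kmol; O₂ fed = 1002 × 1.612 = 1615 kmol.
N₂ fed = 1615 × 79/21 = 6076 kmol.
Fuel reacted = 0.799 × 334 → ξ = 266.9 kmol.
Outlet (n = n₀ + ν ξ):
  C₂H₄: 334 − 1(266.9) = 67.13
  O₂: 1615 − 3(266.9) = 814.6
  N₂: 6076 (inert)
  CO₂: 0 + 2(266.9) = 533.7
  H₂O: 0 + 2(266.9) = 533.7

534 kmol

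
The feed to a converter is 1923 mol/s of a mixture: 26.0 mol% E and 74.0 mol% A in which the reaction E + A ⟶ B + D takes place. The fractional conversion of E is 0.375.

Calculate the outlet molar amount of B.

187 mol/s

E reacted = 0.375 × 500 = 187.5 mol/s; ν_E = −1, so ξ = 187.5/1 = 187.5 mol/s.
Outlet amounts (n = n₀ + ν ξ):
  E: 500 − 1(187.5) = 312.5
  A: 1423 − 1(187.5) = 1236
  B: 0 + 1(187.5) = 187.5
  D: 0 + 1(187.5) = 187.5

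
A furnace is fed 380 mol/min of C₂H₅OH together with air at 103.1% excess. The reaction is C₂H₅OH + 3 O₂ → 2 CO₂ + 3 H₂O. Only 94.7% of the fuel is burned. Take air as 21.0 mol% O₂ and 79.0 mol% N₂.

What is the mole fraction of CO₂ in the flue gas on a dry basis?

Stoichiometric O₂ = 3 × 380 = 1140 mol/min; O₂ fed = 1140 × 2.031 = 2315 mol/min.
N₂ fed = 2315 × 79/21 = 8710 mol/min.
Fuel reacted = 0.947 × 380 → ξ = 359.9 mol/min.
Outlet (n = n₀ + ν ξ):
  C₂H₅OH: 380 − 1(359.9) = 20.14
  O₂: 2315 − 3(359.9) = 1236
  N₂: 8710 (inert)
  CO₂: 0 + 2(359.9) = 719.7
  H₂O: 0 + 3(359.9) = 1080
Dry total = 10690 mol/min; y_CO₂ (dry) = 719.7 / 10690 = 0.06735.

0.0674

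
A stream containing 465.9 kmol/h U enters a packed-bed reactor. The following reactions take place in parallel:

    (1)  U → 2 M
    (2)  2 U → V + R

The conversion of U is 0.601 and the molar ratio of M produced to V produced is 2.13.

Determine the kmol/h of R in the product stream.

Conversion of U: U consumed = 0.601 × 465.9 = 280 kmol/h = 1ξ₁ + 2ξ₂.
Selectivity: 2ξ₁ / (1ξ₂) = 2.13 → ξ₁ = 1.065 ξ₂.
Substitute: (1·1.065 + 2) ξ₂ = 280 → ξ₂ = 91.36 kmol/h, ξ₁ = 97.29 kmol/h.
Outlet amounts (n = n₀ + Σ ν·ξ):
  U: 465.9 − 1(97.29) − 2(91.36) = 185.9
  M: 0 + 2(97.29) = 194.6
  V: 0 + 1(91.36) = 91.36
  R: 0 + 1(91.36) = 91.36

91.4 kmol/h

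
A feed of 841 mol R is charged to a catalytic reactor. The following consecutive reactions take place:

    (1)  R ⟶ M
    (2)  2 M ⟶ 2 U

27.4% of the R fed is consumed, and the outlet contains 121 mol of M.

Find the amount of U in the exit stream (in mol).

109 mol

Conversion of R: R consumed = 1ξ₁ = 0.274 × 841 → ξ₁ = 230.4 mol.
M balance: n_M = 0 + 1ξ₁ − 2ξ₂ = 121 → ξ₂ = (1·230.4 − 121)/2 = 54.72 mol.
Outlet amounts (n = n₀ + Σ ν·ξ):
  R: 841 − 1(230.4) = 610.6
  M: 0 + 1(230.4) − 2(54.72) = 121
  U: 0 + 2(54.72) = 109.4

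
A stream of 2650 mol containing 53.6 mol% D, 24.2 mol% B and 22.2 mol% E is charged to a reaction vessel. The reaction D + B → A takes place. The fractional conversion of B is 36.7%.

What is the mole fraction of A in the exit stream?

B reacted = 0.367 × 641.3 = 235.4 mol; ν_B = −1, so ξ = 235.4/1 = 235.4 mol.
Outlet amounts (n = n₀ + ν ξ):
  D: 1420 − 1(235.4) = 1185
  B: 641.3 − 1(235.4) = 405.9
  A: 0 + 1(235.4) = 235.4
  E: 588.3 (inert)
Total out = 2415 mol; y_A = 235.4 / 2415 = 0.09747.

0.0975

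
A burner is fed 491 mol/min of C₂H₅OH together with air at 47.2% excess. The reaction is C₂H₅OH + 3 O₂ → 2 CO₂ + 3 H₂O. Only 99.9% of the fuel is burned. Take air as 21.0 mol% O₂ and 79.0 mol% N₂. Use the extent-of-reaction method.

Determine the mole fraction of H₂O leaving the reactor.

0.13

Stoichiometric O₂ = 3 × 491 = 1473 mol/min; O₂ fed = 1473 × 1.472 = 2168 mol/min.
N₂ fed = 2168 × 79/21 = 8157 mol/min.
Fuel reacted = 0.999 × 491 → ξ = 490.5 mol/min.
Outlet (n = n₀ + ν ξ):
  C₂H₅OH: 491 − 1(490.5) = 0.491
  O₂: 2168 − 3(490.5) = 696.7
  N₂: 8157 (inert)
  CO₂: 0 + 2(490.5) = 981
  H₂O: 0 + 3(490.5) = 1472
Total out = 11310 mol/min; y_H₂O = 1472 / 11310 = 0.1301.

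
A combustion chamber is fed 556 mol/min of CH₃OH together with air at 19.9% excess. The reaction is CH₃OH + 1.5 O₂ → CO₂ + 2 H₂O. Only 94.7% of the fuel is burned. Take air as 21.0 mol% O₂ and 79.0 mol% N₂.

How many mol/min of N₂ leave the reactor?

3760 mol/min

Stoichiometric O₂ = 1.5 × 556 = 834 mol/min; O₂ fed = 834 × 1.199 = 1000 mol/min.
N₂ fed = 1000 × 79/21 = 3762 mol/min.
Fuel reacted = 0.947 × 556 → ξ = 526.5 mol/min.
Outlet (n = n₀ + ν ξ):
  CH₃OH: 556 − 1(526.5) = 29.47
  O₂: 1000 − 1.5(526.5) = 210.2
  N₂: 3762 (inert)
  CO₂: 0 + 1(526.5) = 526.5
  H₂O: 0 + 2(526.5) = 1053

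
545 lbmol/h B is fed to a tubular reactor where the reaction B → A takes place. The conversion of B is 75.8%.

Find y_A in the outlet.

0.758

B reacted = 0.758 × 545 = 413.1 lbmol/h; ν_B = −1, so ξ = 413.1/1 = 413.1 lbmol/h.
Outlet amounts (n = n₀ + ν ξ):
  B: 545 − 1(413.1) = 131.9
  A: 0 + 1(413.1) = 413.1
Total out = 545 lbmol/h; y_A = 413.1 / 545 = 0.758.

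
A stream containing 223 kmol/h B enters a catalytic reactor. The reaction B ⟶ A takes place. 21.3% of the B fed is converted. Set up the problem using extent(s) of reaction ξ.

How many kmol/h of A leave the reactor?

47.5 kmol/h

B reacted = 0.213 × 223 = 47.5 kmol/h; ν_B = −1, so ξ = 47.5/1 = 47.5 kmol/h.
Outlet amounts (n = n₀ + ν ξ):
  B: 223 − 1(47.5) = 175.5
  A: 0 + 1(47.5) = 47.5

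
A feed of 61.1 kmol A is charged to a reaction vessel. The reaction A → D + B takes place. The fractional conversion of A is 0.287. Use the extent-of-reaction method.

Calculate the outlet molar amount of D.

17.5 kmol

A reacted = 0.287 × 61.1 = 17.54 kmol; ν_A = −1, so ξ = 17.54/1 = 17.54 kmol.
Outlet amounts (n = n₀ + ν ξ):
  A: 61.1 − 1(17.54) = 43.56
  D: 0 + 1(17.54) = 17.54
  B: 0 + 1(17.54) = 17.54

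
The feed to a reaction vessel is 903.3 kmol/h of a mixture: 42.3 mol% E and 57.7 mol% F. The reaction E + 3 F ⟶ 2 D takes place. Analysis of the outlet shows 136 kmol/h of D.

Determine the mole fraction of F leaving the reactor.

For D: n = n₀ + 2ξ → 136 = 0 + 2ξ, giving ξ = 68 kmol/h.
Outlet amounts (n = n₀ + ν ξ):
  E: 382.1 − 1(68) = 314.1
  F: 521.2 − 3(68) = 317.2
  D: 0 + 2(68) = 136
Total out = 767.3 kmol/h; y_F = 317.2 / 767.3 = 0.4134.

0.413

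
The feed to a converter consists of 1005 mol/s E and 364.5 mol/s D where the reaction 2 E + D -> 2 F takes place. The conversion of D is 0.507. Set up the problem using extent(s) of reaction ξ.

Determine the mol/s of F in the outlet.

370 mol/s

D reacted = 0.507 × 364.5 = 184.8 mol/s; ν_D = −1, so ξ = 184.8/1 = 184.8 mol/s.
Outlet amounts (n = n₀ + ν ξ):
  E: 1005 − 2(184.8) = 635.4
  D: 364.5 − 1(184.8) = 179.7
  F: 0 + 2(184.8) = 369.6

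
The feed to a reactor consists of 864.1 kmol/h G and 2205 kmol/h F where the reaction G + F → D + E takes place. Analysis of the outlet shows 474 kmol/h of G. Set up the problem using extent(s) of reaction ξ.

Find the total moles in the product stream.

3070 kmol/h

For G: n = n₀ − 1ξ → 474 = 864.1 − 1ξ, giving ξ = 390.1 kmol/h.
Outlet amounts (n = n₀ + ν ξ):
  G: 864.1 − 1(390.1) = 474
  F: 2205 − 1(390.1) = 1815
  D: 0 + 1(390.1) = 390.1
  E: 0 + 1(390.1) = 390.1
Total out = 474 + 1815 + 390.1 + 390.1 = 3069 kmol/h.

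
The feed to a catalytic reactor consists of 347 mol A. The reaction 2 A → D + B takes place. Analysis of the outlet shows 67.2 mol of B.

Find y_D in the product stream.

0.194

For B: n = n₀ + 1ξ → 67.2 = 0 + 1ξ, giving ξ = 67.2 mol.
Outlet amounts (n = n₀ + ν ξ):
  A: 347 − 2(67.2) = 212.6
  D: 0 + 1(67.2) = 67.2
  B: 0 + 1(67.2) = 67.2
Total out = 347 mol; y_D = 67.2 / 347 = 0.1937.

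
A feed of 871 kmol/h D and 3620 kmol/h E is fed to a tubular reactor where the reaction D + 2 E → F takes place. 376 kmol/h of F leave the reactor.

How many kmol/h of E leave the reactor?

For F: n = n₀ + 1ξ → 376 = 0 + 1ξ, giving ξ = 376 kmol/h.
Outlet amounts (n = n₀ + ν ξ):
  D: 871 − 1(376) = 495
  E: 3620 − 2(376) = 2868
  F: 0 + 1(376) = 376

2870 kmol/h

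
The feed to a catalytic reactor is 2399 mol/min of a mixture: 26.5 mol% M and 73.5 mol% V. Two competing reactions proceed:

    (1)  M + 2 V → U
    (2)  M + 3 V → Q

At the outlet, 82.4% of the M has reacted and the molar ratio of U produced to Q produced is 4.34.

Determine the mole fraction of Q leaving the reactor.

Conversion of M: M consumed = 0.824 × 635.7 = 523.8 mol/min = 1ξ₁ + 1ξ₂.
Selectivity: 1ξ₁ / (1ξ₂) = 4.34 → ξ₁ = 4.34 ξ₂.
Substitute: (1·4.34 + 1) ξ₂ = 523.8 → ξ₂ = 98.1 mol/min, ξ₁ = 425.7 mol/min.
Outlet amounts (n = n₀ + Σ ν·ξ):
  M: 635.7 − 1(425.7) − 1(98.1) = 111.9
  V: 1763 − 2(425.7) − 3(98.1) = 617.5
  U: 0 + 1(425.7) = 425.7
  Q: 0 + 1(98.1) = 98.1
Total out = 1253 mol/min; y_Q = 98.1 / 1253 = 0.07828.

0.0783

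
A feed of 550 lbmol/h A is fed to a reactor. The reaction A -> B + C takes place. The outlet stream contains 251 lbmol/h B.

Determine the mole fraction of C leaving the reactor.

For B: n = n₀ + 1ξ → 251 = 0 + 1ξ, giving ξ = 251 lbmol/h.
Outlet amounts (n = n₀ + ν ξ):
  A: 550 − 1(251) = 299
  B: 0 + 1(251) = 251
  C: 0 + 1(251) = 251
Total out = 801 lbmol/h; y_C = 251 / 801 = 0.3134.

0.313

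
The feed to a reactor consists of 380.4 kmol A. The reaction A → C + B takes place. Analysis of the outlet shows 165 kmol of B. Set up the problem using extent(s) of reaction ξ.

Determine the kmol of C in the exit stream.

For B: n = n₀ + 1ξ → 165 = 0 + 1ξ, giving ξ = 165 kmol.
Outlet amounts (n = n₀ + ν ξ):
  A: 380.4 − 1(165) = 215.4
  C: 0 + 1(165) = 165
  B: 0 + 1(165) = 165

165 kmol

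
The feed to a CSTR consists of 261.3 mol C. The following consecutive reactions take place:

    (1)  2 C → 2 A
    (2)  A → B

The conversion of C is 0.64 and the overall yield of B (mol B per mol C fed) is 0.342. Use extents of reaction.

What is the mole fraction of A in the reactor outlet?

0.298

Conversion of C: C consumed = 2ξ₁ = 0.64 × 261.3 → ξ₁ = 83.62 mol.
Yield of B: 1ξ₂ / 261.3 = 0.342 → ξ₂ = 89.36 mol.
Outlet amounts (n = n₀ + Σ ν·ξ):
  C: 261.3 − 2(83.62) = 94.07
  A: 0 + 2(83.62) − 1(89.36) = 77.87
  B: 0 + 1(89.36) = 89.36
Total out = 261.3 mol; y_A = 77.87 / 261.3 = 0.298.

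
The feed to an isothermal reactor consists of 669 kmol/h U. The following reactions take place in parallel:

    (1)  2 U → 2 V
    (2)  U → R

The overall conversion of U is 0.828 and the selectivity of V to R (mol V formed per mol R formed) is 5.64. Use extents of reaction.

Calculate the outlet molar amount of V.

471 kmol/h

Conversion of U: U consumed = 0.828 × 669 = 553.9 kmol/h = 2ξ₁ + 1ξ₂.
Selectivity: 2ξ₁ / (1ξ₂) = 5.64 → ξ₁ = 2.82 ξ₂.
Substitute: (2·2.82 + 1) ξ₂ = 553.9 → ξ₂ = 83.42 kmol/h, ξ₁ = 235.3 kmol/h.
Outlet amounts (n = n₀ + Σ ν·ξ):
  U: 669 − 2(235.3) − 1(83.42) = 115.1
  V: 0 + 2(235.3) = 470.5
  R: 0 + 1(83.42) = 83.42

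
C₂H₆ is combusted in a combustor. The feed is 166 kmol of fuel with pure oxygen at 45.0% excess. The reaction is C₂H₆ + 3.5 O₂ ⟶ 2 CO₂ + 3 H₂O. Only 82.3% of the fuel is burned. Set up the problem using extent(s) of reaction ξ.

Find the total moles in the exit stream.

1080 kmol

Stoichiometric O₂ = 3.5 × 166 = 581 kmol; O₂ fed = 581 × 1.450 = 842.4 kmol.
Fuel reacted = 0.823 × 166 → ξ = 136.6 kmol.
Outlet (n = n₀ + ν ξ):
  C₂H₆: 166 − 1(136.6) = 29.38
  O₂: 842.4 − 3.5(136.6) = 364.3
  CO₂: 0 + 2(136.6) = 273.2
  H₂O: 0 + 3(136.6) = 409.9
Total out = 29.38 + 364.3 + 273.2 + 409.9 = 1077 kmol.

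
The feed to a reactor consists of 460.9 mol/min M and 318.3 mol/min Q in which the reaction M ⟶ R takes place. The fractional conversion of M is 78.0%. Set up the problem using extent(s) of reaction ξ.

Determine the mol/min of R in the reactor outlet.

360 mol/min

M reacted = 0.78 × 460.9 = 359.5 mol/min; ν_M = −1, so ξ = 359.5/1 = 359.5 mol/min.
Outlet amounts (n = n₀ + ν ξ):
  M: 460.9 − 1(359.5) = 101.4
  R: 0 + 1(359.5) = 359.5
  Q: 318.3 (inert)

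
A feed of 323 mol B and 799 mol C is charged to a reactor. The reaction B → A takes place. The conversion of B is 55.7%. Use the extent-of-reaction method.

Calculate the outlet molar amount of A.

B reacted = 0.557 × 323 = 179.9 mol; ν_B = −1, so ξ = 179.9/1 = 179.9 mol.
Outlet amounts (n = n₀ + ν ξ):
  B: 323 − 1(179.9) = 143.1
  A: 0 + 1(179.9) = 179.9
  C: 799 (inert)

180 mol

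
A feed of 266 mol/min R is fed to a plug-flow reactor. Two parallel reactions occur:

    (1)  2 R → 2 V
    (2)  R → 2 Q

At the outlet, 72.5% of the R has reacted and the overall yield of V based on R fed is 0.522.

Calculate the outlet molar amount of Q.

Yield of V: 2ξ₁ / 266 = 0.522 → ξ₁ = 69.43 mol/min.
Conversion of R: 2ξ₁ + 1ξ₂ = 0.725 × 266 = 192.8 → ξ₂ = 54 mol/min.
Outlet amounts (n = n₀ + Σ ν·ξ):
  R: 266 − 2(69.43) − 1(54) = 73.15
  V: 0 + 2(69.43) = 138.9
  Q: 0 + 2(54) = 108

108 mol/min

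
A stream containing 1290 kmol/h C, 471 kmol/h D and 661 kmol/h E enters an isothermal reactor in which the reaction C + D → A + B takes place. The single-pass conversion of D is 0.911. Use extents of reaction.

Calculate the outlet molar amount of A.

D reacted = 0.911 × 471 = 429.1 kmol/h; ν_D = −1, so ξ = 429.1/1 = 429.1 kmol/h.
Outlet amounts (n = n₀ + ν ξ):
  C: 1290 − 1(429.1) = 860.9
  D: 471 − 1(429.1) = 41.92
  A: 0 + 1(429.1) = 429.1
  B: 0 + 1(429.1) = 429.1
  E: 661 (inert)

429 kmol/h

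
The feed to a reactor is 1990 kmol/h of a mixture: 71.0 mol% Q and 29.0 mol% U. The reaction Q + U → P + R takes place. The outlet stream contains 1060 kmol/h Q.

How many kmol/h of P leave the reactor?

353 kmol/h

For Q: n = n₀ − 1ξ → 1060 = 1413 − 1ξ, giving ξ = 352.9 kmol/h.
Outlet amounts (n = n₀ + ν ξ):
  Q: 1413 − 1(352.9) = 1060
  U: 577.1 − 1(352.9) = 224.2
  P: 0 + 1(352.9) = 352.9
  R: 0 + 1(352.9) = 352.9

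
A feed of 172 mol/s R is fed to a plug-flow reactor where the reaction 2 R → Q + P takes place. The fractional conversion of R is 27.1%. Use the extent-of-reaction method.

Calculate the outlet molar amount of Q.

23.3 mol/s

R reacted = 0.271 × 172 = 46.61 mol/s; ν_R = −2, so ξ = 46.61/2 = 23.31 mol/s.
Outlet amounts (n = n₀ + ν ξ):
  R: 172 − 2(23.31) = 125.4
  Q: 0 + 1(23.31) = 23.31
  P: 0 + 1(23.31) = 23.31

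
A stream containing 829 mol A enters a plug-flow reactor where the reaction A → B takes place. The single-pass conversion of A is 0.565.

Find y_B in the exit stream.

0.565

A reacted = 0.565 × 829 = 468.4 mol; ν_A = −1, so ξ = 468.4/1 = 468.4 mol.
Outlet amounts (n = n₀ + ν ξ):
  A: 829 − 1(468.4) = 360.6
  B: 0 + 1(468.4) = 468.4
Total out = 829 mol; y_B = 468.4 / 829 = 0.565.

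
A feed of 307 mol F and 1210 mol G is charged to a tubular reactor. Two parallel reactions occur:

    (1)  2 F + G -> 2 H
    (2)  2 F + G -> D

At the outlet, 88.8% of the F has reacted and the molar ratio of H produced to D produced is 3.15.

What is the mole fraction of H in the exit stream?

0.126

Conversion of F: F consumed = 0.888 × 307 = 272.6 mol = 2ξ₁ + 2ξ₂.
Selectivity: 2ξ₁ / (1ξ₂) = 3.15 → ξ₁ = 1.575 ξ₂.
Substitute: (2·1.575 + 2) ξ₂ = 272.6 → ξ₂ = 52.94 mol, ξ₁ = 83.37 mol.
Outlet amounts (n = n₀ + Σ ν·ξ):
  F: 307 − 2(83.37) − 2(52.94) = 34.38
  G: 1210 − 1(83.37) − 1(52.94) = 1074
  H: 0 + 2(83.37) = 166.7
  D: 0 + 1(52.94) = 52.94
Total out = 1328 mol; y_H = 166.7 / 1328 = 0.1256.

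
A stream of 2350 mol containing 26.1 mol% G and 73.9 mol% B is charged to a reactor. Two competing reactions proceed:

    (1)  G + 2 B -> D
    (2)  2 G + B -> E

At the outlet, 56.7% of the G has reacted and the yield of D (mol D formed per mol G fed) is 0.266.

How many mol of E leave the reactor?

Yield of D: 1ξ₁ / 613.4 = 0.266 → ξ₁ = 163.2 mol.
Conversion of G: 1ξ₁ + 2ξ₂ = 0.567 × 613.4 = 347.8 → ξ₂ = 92.31 mol.
Outlet amounts (n = n₀ + Σ ν·ξ):
  G: 613.4 − 1(163.2) − 2(92.31) = 265.6
  B: 1737 − 2(163.2) − 1(92.31) = 1318
  D: 0 + 1(163.2) = 163.2
  E: 0 + 1(92.31) = 92.31

92.3 mol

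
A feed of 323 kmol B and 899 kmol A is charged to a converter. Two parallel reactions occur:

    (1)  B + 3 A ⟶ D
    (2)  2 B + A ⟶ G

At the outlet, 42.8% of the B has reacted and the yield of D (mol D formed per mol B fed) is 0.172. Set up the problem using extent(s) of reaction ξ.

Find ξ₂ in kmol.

Yield of D: 1ξ₁ / 323 = 0.172 → ξ₁ = 55.56 kmol.
Conversion of B: 1ξ₁ + 2ξ₂ = 0.428 × 323 = 138.2 → ξ₂ = 41.34 kmol.
Outlet amounts (n = n₀ + Σ ν·ξ):
  B: 323 − 1(55.56) − 2(41.34) = 184.8
  A: 899 − 3(55.56) − 1(41.34) = 691
  D: 0 + 1(55.56) = 55.56
  G: 0 + 1(41.34) = 41.34

ξ₂ = 41.3 kmol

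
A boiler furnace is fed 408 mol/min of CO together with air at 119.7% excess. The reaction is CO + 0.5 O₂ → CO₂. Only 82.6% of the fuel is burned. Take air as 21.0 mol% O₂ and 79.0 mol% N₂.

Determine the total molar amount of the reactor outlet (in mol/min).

2370 mol/min

Stoichiometric O₂ = 0.5 × 408 = 204 mol/min; O₂ fed = 204 × 2.197 = 448.2 mol/min.
N₂ fed = 448.2 × 79/21 = 1686 mol/min.
Fuel reacted = 0.826 × 408 → ξ = 337 mol/min.
Outlet (n = n₀ + ν ξ):
  CO: 408 − 1(337) = 70.99
  O₂: 448.2 − 0.5(337) = 279.7
  N₂: 1686 (inert)
  CO₂: 0 + 1(337) = 337
Total out = 70.99 + 279.7 + 1686 + 337 = 2374 mol/min.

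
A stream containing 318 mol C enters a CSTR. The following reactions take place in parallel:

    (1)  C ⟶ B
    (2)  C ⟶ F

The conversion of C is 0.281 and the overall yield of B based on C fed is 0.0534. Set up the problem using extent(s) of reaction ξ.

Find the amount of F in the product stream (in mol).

72.4 mol

Yield of B: 1ξ₁ / 318 = 0.0534 → ξ₁ = 16.98 mol.
Conversion of C: 1ξ₁ + 1ξ₂ = 0.281 × 318 = 89.36 → ξ₂ = 72.38 mol.
Outlet amounts (n = n₀ + Σ ν·ξ):
  C: 318 − 1(16.98) − 1(72.38) = 228.6
  B: 0 + 1(16.98) = 16.98
  F: 0 + 1(72.38) = 72.38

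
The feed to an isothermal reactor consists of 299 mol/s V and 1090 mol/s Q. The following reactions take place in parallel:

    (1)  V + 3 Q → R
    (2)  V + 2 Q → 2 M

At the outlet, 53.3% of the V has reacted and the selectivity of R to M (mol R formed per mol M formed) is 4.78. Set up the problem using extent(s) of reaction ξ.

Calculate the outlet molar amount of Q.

Conversion of V: V consumed = 0.533 × 299 = 159.4 mol/s = 1ξ₁ + 1ξ₂.
Selectivity: 1ξ₁ / (2ξ₂) = 4.78 → ξ₁ = 9.56 ξ₂.
Substitute: (1·9.56 + 1) ξ₂ = 159.4 → ξ₂ = 15.09 mol/s, ξ₁ = 144.3 mol/s.
Outlet amounts (n = n₀ + Σ ν·ξ):
  V: 299 − 1(144.3) − 1(15.09) = 139.6
  Q: 1090 − 3(144.3) − 2(15.09) = 627
  R: 0 + 1(144.3) = 144.3
  M: 0 + 2(15.09) = 30.18

627 mol/s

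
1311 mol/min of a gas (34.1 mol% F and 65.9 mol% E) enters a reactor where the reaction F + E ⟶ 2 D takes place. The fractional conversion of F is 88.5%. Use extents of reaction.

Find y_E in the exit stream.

0.357

F reacted = 0.885 × 447.1 = 395.6 mol/min; ν_F = −1, so ξ = 395.6/1 = 395.6 mol/min.
Outlet amounts (n = n₀ + ν ξ):
  F: 447.1 − 1(395.6) = 51.41
  E: 863.9 − 1(395.6) = 468.3
  D: 0 + 2(395.6) = 791.3
Total out = 1311 mol/min; y_E = 468.3 / 1311 = 0.3572.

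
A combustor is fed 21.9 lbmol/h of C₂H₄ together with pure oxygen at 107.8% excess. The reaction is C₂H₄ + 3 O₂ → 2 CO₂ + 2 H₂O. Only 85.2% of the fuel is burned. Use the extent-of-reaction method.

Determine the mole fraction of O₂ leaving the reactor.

Stoichiometric O₂ = 3 × 21.9 = 65.7 lbmol/h; O₂ fed = 65.7 × 2.078 = 136.5 lbmol/h.
Fuel reacted = 0.852 × 21.9 → ξ = 18.66 lbmol/h.
Outlet (n = n₀ + ν ξ):
  C₂H₄: 21.9 − 1(18.66) = 3.241
  O₂: 136.5 − 3(18.66) = 80.55
  CO₂: 0 + 2(18.66) = 37.32
  H₂O: 0 + 2(18.66) = 37.32
Total out = 158.4 lbmol/h; y_O₂ = 80.55 / 158.4 = 0.5084.

0.508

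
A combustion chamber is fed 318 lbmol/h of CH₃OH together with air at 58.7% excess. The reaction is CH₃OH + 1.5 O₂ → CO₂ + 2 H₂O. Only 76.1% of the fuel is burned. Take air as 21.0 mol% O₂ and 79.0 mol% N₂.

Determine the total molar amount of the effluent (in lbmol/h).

Stoichiometric O₂ = 1.5 × 318 = 477 lbmol/h; O₂ fed = 477 × 1.587 = 757 lbmol/h.
N₂ fed = 757 × 79/21 = 2848 lbmol/h.
Fuel reacted = 0.761 × 318 → ξ = 242 lbmol/h.
Outlet (n = n₀ + ν ξ):
  CH₃OH: 318 − 1(242) = 76
  O₂: 757 − 1.5(242) = 394
  N₂: 2848 (inert)
  CO₂: 0 + 1(242) = 242
  H₂O: 0 + 2(242) = 484
Total out = 76 + 394 + 2848 + 242 + 484 = 4044 lbmol/h.

4040 lbmol/h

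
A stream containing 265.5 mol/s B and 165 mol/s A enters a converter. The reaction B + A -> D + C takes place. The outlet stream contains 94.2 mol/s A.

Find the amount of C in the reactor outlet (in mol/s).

70.8 mol/s

For A: n = n₀ − 1ξ → 94.2 = 165 − 1ξ, giving ξ = 70.8 mol/s.
Outlet amounts (n = n₀ + ν ξ):
  B: 265.5 − 1(70.8) = 194.7
  A: 165 − 1(70.8) = 94.2
  D: 0 + 1(70.8) = 70.8
  C: 0 + 1(70.8) = 70.8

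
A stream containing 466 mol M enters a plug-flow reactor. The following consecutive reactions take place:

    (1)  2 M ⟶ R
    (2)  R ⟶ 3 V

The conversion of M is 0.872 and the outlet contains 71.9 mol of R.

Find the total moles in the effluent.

Conversion of M: M consumed = 2ξ₁ = 0.872 × 466 → ξ₁ = 203.2 mol.
R balance: n_R = 0 + 1ξ₁ − 1ξ₂ = 71.9 → ξ₂ = (1·203.2 − 71.9)/1 = 131.3 mol.
Outlet amounts (n = n₀ + Σ ν·ξ):
  M: 466 − 2(203.2) = 59.65
  R: 0 + 1(203.2) − 1(131.3) = 71.9
  V: 0 + 3(131.3) = 393.8
Total out = 59.65 + 71.9 + 393.8 = 525.4 mol.

525 mol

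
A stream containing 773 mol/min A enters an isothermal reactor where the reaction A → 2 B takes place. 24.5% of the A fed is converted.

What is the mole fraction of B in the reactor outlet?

A reacted = 0.245 × 773 = 189.4 mol/min; ν_A = −1, so ξ = 189.4/1 = 189.4 mol/min.
Outlet amounts (n = n₀ + ν ξ):
  A: 773 − 1(189.4) = 583.6
  B: 0 + 2(189.4) = 378.8
Total out = 962.4 mol/min; y_B = 378.8 / 962.4 = 0.3936.

0.394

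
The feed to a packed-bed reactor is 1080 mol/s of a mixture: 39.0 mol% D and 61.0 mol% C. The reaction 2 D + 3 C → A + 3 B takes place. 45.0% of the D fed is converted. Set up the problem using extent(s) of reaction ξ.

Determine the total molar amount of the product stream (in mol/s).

D reacted = 0.45 × 421.2 = 189.5 mol/s; ν_D = −2, so ξ = 189.5/2 = 94.77 mol/s.
Outlet amounts (n = n₀ + ν ξ):
  D: 421.2 − 2(94.77) = 231.7
  C: 658.8 − 3(94.77) = 374.5
  A: 0 + 1(94.77) = 94.77
  B: 0 + 3(94.77) = 284.3
Total out = 231.7 + 374.5 + 94.77 + 284.3 = 985.2 mol/s.

985 mol/s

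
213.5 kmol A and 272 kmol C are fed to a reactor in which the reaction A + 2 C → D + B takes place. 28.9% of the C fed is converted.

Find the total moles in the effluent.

C reacted = 0.289 × 272 = 78.61 kmol; ν_C = −2, so ξ = 78.61/2 = 39.3 kmol.
Outlet amounts (n = n₀ + ν ξ):
  A: 213.5 − 1(39.3) = 174.2
  C: 272 − 2(39.3) = 193.4
  D: 0 + 1(39.3) = 39.3
  B: 0 + 1(39.3) = 39.3
Total out = 174.2 + 193.4 + 39.3 + 39.3 = 446.2 kmol.

446 kmol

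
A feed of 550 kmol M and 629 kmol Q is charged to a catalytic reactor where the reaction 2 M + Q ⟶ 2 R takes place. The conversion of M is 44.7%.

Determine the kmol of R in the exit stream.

M reacted = 0.447 × 550 = 245.8 kmol; ν_M = −2, so ξ = 245.8/2 = 122.9 kmol.
Outlet amounts (n = n₀ + ν ξ):
  M: 550 − 2(122.9) = 304.1
  Q: 629 − 1(122.9) = 506.1
  R: 0 + 2(122.9) = 245.8

246 kmol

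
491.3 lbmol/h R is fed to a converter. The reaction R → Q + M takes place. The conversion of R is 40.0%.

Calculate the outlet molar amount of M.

R reacted = 0.4 × 491.3 = 196.5 lbmol/h; ν_R = −1, so ξ = 196.5/1 = 196.5 lbmol/h.
Outlet amounts (n = n₀ + ν ξ):
  R: 491.3 − 1(196.5) = 294.8
  Q: 0 + 1(196.5) = 196.5
  M: 0 + 1(196.5) = 196.5

197 lbmol/h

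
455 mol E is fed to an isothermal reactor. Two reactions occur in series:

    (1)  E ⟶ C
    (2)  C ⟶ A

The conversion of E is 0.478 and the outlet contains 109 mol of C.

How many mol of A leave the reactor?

Conversion of E: E consumed = 1ξ₁ = 0.478 × 455 → ξ₁ = 217.5 mol.
C balance: n_C = 0 + 1ξ₁ − 1ξ₂ = 109 → ξ₂ = (1·217.5 − 109)/1 = 108.5 mol.
Outlet amounts (n = n₀ + Σ ν·ξ):
  E: 455 − 1(217.5) = 237.5
  C: 0 + 1(217.5) − 1(108.5) = 109
  A: 0 + 1(108.5) = 108.5

108 mol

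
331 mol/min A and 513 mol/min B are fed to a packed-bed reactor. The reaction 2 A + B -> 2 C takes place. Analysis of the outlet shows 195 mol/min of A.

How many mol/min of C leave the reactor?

136 mol/min

For A: n = n₀ − 2ξ → 195 = 331 − 2ξ, giving ξ = 68 mol/min.
Outlet amounts (n = n₀ + ν ξ):
  A: 331 − 2(68) = 195
  B: 513 − 1(68) = 445
  C: 0 + 2(68) = 136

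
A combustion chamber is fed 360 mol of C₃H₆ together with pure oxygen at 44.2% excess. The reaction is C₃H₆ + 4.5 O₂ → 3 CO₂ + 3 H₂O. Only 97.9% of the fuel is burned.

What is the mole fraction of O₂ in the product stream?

Stoichiometric O₂ = 4.5 × 360 = 1620 mol; O₂ fed = 1620 × 1.442 = 2336 mol.
Fuel reacted = 0.979 × 360 → ξ = 352.4 mol.
Outlet (n = n₀ + ν ξ):
  C₃H₆: 360 − 1(352.4) = 7.56
  O₂: 2336 − 4.5(352.4) = 750.1
  CO₂: 0 + 3(352.4) = 1057
  H₂O: 0 + 3(352.4) = 1057
Total out = 2872 mol; y_O₂ = 750.1 / 2872 = 0.2611.

0.261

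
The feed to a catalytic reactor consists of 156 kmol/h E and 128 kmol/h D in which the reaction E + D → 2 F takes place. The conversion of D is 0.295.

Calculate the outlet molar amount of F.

D reacted = 0.295 × 128 = 37.76 kmol/h; ν_D = −1, so ξ = 37.76/1 = 37.76 kmol/h.
Outlet amounts (n = n₀ + ν ξ):
  E: 156 − 1(37.76) = 118.2
  D: 128 − 1(37.76) = 90.24
  F: 0 + 2(37.76) = 75.52

75.5 kmol/h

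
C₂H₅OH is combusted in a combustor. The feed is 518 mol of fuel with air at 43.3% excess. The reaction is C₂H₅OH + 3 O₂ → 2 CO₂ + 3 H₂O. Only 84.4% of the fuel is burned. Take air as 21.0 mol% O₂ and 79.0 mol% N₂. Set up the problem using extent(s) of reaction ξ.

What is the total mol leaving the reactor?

11600 mol

Stoichiometric O₂ = 3 × 518 = 1554 mol; O₂ fed = 1554 × 1.433 = 2227 mol.
N₂ fed = 2227 × 79/21 = 8377 mol.
Fuel reacted = 0.844 × 518 → ξ = 437.2 mol.
Outlet (n = n₀ + ν ξ):
  C₂H₅OH: 518 − 1(437.2) = 80.81
  O₂: 2227 − 3(437.2) = 915.3
  N₂: 8377 (inert)
  CO₂: 0 + 2(437.2) = 874.4
  H₂O: 0 + 3(437.2) = 1312
Total out = 80.81 + 915.3 + 8377 + 874.4 + 1312 = 11560 mol.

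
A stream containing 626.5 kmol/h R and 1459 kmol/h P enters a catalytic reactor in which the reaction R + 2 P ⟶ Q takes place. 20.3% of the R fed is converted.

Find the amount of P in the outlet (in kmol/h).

R reacted = 0.203 × 626.5 = 127.2 kmol/h; ν_R = −1, so ξ = 127.2/1 = 127.2 kmol/h.
Outlet amounts (n = n₀ + ν ξ):
  R: 626.5 − 1(127.2) = 499.3
  P: 1459 − 2(127.2) = 1205
  Q: 0 + 1(127.2) = 127.2

1200 kmol/h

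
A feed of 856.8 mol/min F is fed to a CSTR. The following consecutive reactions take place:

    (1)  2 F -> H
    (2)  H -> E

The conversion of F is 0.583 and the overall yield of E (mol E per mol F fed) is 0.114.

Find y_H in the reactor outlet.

Conversion of F: F consumed = 2ξ₁ = 0.583 × 856.8 → ξ₁ = 249.8 mol/min.
Yield of E: 1ξ₂ / 856.8 = 0.114 → ξ₂ = 97.68 mol/min.
Outlet amounts (n = n₀ + Σ ν·ξ):
  F: 856.8 − 2(249.8) = 357.3
  H: 0 + 1(249.8) − 1(97.68) = 152.1
  E: 0 + 1(97.68) = 97.68
Total out = 607 mol/min; y_H = 152.1 / 607 = 0.2505.

0.251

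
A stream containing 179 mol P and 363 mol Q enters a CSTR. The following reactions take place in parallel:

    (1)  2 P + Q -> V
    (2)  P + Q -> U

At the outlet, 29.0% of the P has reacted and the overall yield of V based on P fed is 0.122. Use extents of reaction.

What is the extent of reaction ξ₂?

ξ₂ = 8.23 mol

Yield of V: 1ξ₁ / 179 = 0.122 → ξ₁ = 21.84 mol.
Conversion of P: 2ξ₁ + 1ξ₂ = 0.29 × 179 = 51.91 → ξ₂ = 8.234 mol.
Outlet amounts (n = n₀ + Σ ν·ξ):
  P: 179 − 2(21.84) − 1(8.234) = 127.1
  Q: 363 − 1(21.84) − 1(8.234) = 332.9
  V: 0 + 1(21.84) = 21.84
  U: 0 + 1(8.234) = 8.234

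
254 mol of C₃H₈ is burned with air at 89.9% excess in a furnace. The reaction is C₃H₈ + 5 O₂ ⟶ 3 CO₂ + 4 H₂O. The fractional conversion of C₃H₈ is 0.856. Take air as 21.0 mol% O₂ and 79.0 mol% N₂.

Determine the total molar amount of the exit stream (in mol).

12000 mol

Stoichiometric O₂ = 5 × 254 = 1270 mol; O₂ fed = 1270 × 1.899 = 2412 mol.
N₂ fed = 2412 × 79/21 = 9073 mol.
Fuel reacted = 0.856 × 254 → ξ = 217.4 mol.
Outlet (n = n₀ + ν ξ):
  C₃H₈: 254 − 1(217.4) = 36.58
  O₂: 2412 − 5(217.4) = 1325
  N₂: 9073 (inert)
  CO₂: 0 + 3(217.4) = 652.3
  H₂O: 0 + 4(217.4) = 869.7
Total out = 36.58 + 1325 + 9073 + 652.3 + 869.7 = 11960 mol.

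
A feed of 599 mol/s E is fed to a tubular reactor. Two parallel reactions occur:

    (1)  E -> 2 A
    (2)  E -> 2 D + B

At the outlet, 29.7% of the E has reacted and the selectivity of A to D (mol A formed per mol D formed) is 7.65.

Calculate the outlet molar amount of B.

Conversion of E: E consumed = 0.297 × 599 = 177.9 mol/s = 1ξ₁ + 1ξ₂.
Selectivity: 2ξ₁ / (2ξ₂) = 7.65 → ξ₁ = 7.65 ξ₂.
Substitute: (1·7.65 + 1) ξ₂ = 177.9 → ξ₂ = 20.57 mol/s, ξ₁ = 157.3 mol/s.
Outlet amounts (n = n₀ + Σ ν·ξ):
  E: 599 − 1(157.3) − 1(20.57) = 421.1
  A: 0 + 2(157.3) = 314.7
  D: 0 + 2(20.57) = 41.13
  B: 0 + 1(20.57) = 20.57

20.6 mol/s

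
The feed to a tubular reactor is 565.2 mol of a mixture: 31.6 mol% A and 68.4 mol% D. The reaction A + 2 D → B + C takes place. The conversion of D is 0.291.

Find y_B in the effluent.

0.111

D reacted = 0.291 × 386.6 = 112.5 mol; ν_D = −2, so ξ = 112.5/2 = 56.25 mol.
Outlet amounts (n = n₀ + ν ξ):
  A: 178.6 − 1(56.25) = 122.4
  D: 386.6 − 2(56.25) = 274.1
  B: 0 + 1(56.25) = 56.25
  C: 0 + 1(56.25) = 56.25
Total out = 509 mol; y_B = 56.25 / 509 = 0.1105.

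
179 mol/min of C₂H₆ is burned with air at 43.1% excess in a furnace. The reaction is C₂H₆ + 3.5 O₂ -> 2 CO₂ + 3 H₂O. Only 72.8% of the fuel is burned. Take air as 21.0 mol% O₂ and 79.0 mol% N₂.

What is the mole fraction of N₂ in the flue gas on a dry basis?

Stoichiometric O₂ = 3.5 × 179 = 626.5 mol/min; O₂ fed = 626.5 × 1.431 = 896.5 mol/min.
N₂ fed = 896.5 × 79/21 = 3373 mol/min.
Fuel reacted = 0.728 × 179 → ξ = 130.3 mol/min.
Outlet (n = n₀ + ν ξ):
  C₂H₆: 179 − 1(130.3) = 48.69
  O₂: 896.5 − 3.5(130.3) = 440.4
  N₂: 3373 (inert)
  CO₂: 0 + 2(130.3) = 260.6
  H₂O: 0 + 3(130.3) = 390.9
Dry total = 4122 mol/min; y_N₂ (dry) = 3373 / 4122 = 0.8181.

0.818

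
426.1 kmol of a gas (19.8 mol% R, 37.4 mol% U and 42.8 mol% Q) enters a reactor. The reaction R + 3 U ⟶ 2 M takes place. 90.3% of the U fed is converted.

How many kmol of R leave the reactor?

36.4 kmol

U reacted = 0.903 × 159.4 = 143.9 kmol; ν_U = −3, so ξ = 143.9/3 = 47.97 kmol.
Outlet amounts (n = n₀ + ν ξ):
  R: 84.37 − 1(47.97) = 36.4
  U: 159.4 − 3(47.97) = 15.46
  M: 0 + 2(47.97) = 95.94
  Q: 182.4 (inert)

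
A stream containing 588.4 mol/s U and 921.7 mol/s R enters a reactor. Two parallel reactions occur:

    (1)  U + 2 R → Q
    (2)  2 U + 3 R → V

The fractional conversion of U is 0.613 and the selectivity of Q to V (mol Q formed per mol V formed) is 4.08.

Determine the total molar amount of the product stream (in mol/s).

Conversion of U: U consumed = 0.613 × 588.4 = 360.7 mol/s = 1ξ₁ + 2ξ₂.
Selectivity: 1ξ₁ / (1ξ₂) = 4.08 → ξ₁ = 4.08 ξ₂.
Substitute: (1·4.08 + 2) ξ₂ = 360.7 → ξ₂ = 59.32 mol/s, ξ₁ = 242 mol/s.
Outlet amounts (n = n₀ + Σ ν·ξ):
  U: 588.4 − 1(242) − 2(59.32) = 227.7
  R: 921.7 − 2(242) − 3(59.32) = 259.6
  Q: 0 + 1(242) = 242
  V: 0 + 1(59.32) = 59.32
Total out = 227.7 + 259.6 + 242 + 59.32 = 788.7 mol/s.

789 mol/s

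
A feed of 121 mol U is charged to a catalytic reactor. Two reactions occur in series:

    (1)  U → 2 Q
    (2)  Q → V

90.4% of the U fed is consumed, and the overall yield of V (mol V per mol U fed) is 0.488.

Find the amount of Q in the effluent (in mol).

160 mol

Conversion of U: U consumed = 1ξ₁ = 0.904 × 121 → ξ₁ = 109.4 mol.
Yield of V: 1ξ₂ / 121 = 0.488 → ξ₂ = 59.05 mol.
Outlet amounts (n = n₀ + Σ ν·ξ):
  U: 121 − 1(109.4) = 11.62
  Q: 0 + 2(109.4) − 1(59.05) = 159.7
  V: 0 + 1(59.05) = 59.05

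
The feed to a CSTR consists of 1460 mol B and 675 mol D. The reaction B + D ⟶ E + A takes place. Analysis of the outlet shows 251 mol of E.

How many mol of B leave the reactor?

For E: n = n₀ + 1ξ → 251 = 0 + 1ξ, giving ξ = 251 mol.
Outlet amounts (n = n₀ + ν ξ):
  B: 1460 − 1(251) = 1209
  D: 675 − 1(251) = 424
  E: 0 + 1(251) = 251
  A: 0 + 1(251) = 251

1210 mol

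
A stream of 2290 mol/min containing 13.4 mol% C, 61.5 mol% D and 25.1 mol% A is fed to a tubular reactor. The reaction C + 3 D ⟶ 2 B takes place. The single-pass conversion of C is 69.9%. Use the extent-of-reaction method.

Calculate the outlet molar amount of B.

C reacted = 0.699 × 306.9 = 214.5 mol/min; ν_C = −1, so ξ = 214.5/1 = 214.5 mol/min.
Outlet amounts (n = n₀ + ν ξ):
  C: 306.9 − 1(214.5) = 92.36
  D: 1408 − 3(214.5) = 764.9
  B: 0 + 2(214.5) = 429
  A: 574.8 (inert)

429 mol/min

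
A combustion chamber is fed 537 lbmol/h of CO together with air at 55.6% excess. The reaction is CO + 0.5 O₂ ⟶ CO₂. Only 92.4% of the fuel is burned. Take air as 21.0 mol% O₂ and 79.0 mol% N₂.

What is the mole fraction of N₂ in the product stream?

Stoichiometric O₂ = 0.5 × 537 = 268.5 lbmol/h; O₂ fed = 268.5 × 1.556 = 417.8 lbmol/h.
N₂ fed = 417.8 × 79/21 = 1572 lbmol/h.
Fuel reacted = 0.924 × 537 → ξ = 496.2 lbmol/h.
Outlet (n = n₀ + ν ξ):
  CO: 537 − 1(496.2) = 40.81
  O₂: 417.8 − 0.5(496.2) = 169.7
  N₂: 1572 (inert)
  CO₂: 0 + 1(496.2) = 496.2
Total out = 2278 lbmol/h; y_N₂ = 1572 / 2278 = 0.6898.

0.69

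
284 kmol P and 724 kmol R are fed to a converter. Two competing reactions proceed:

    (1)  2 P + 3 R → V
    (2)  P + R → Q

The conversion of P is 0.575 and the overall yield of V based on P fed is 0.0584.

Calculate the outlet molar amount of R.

544 kmol

Yield of V: 1ξ₁ / 284 = 0.0584 → ξ₁ = 16.59 kmol.
Conversion of P: 2ξ₁ + 1ξ₂ = 0.575 × 284 = 163.3 → ξ₂ = 130.1 kmol.
Outlet amounts (n = n₀ + Σ ν·ξ):
  P: 284 − 2(16.59) − 1(130.1) = 120.7
  R: 724 − 3(16.59) − 1(130.1) = 544.1
  V: 0 + 1(16.59) = 16.59
  Q: 0 + 1(130.1) = 130.1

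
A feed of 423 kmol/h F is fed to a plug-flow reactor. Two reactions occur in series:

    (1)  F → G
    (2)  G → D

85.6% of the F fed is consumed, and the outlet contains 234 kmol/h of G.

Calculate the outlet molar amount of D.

128 kmol/h

Conversion of F: F consumed = 1ξ₁ = 0.856 × 423 → ξ₁ = 362.1 kmol/h.
G balance: n_G = 0 + 1ξ₁ − 1ξ₂ = 234 → ξ₂ = (1·362.1 − 234)/1 = 128.1 kmol/h.
Outlet amounts (n = n₀ + Σ ν·ξ):
  F: 423 − 1(362.1) = 60.91
  G: 0 + 1(362.1) − 1(128.1) = 234
  D: 0 + 1(128.1) = 128.1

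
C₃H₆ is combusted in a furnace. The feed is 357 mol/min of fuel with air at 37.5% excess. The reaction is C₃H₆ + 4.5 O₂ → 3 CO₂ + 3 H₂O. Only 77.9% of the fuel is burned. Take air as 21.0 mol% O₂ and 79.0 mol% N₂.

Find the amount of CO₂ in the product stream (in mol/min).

834 mol/min

Stoichiometric O₂ = 4.5 × 357 = 1606 mol/min; O₂ fed = 1606 × 1.375 = 2209 mol/min.
N₂ fed = 2209 × 79/21 = 8310 mol/min.
Fuel reacted = 0.779 × 357 → ξ = 278.1 mol/min.
Outlet (n = n₀ + ν ξ):
  C₃H₆: 357 − 1(278.1) = 78.9
  O₂: 2209 − 4.5(278.1) = 957.5
  N₂: 8310 (inert)
  CO₂: 0 + 3(278.1) = 834.3
  H₂O: 0 + 3(278.1) = 834.3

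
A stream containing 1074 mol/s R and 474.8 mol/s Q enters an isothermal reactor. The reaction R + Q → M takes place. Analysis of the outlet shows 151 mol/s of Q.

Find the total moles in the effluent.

1220 mol/s

For Q: n = n₀ − 1ξ → 151 = 474.8 − 1ξ, giving ξ = 323.8 mol/s.
Outlet amounts (n = n₀ + ν ξ):
  R: 1074 − 1(323.8) = 750.2
  Q: 474.8 − 1(323.8) = 151
  M: 0 + 1(323.8) = 323.8
Total out = 750.2 + 151 + 323.8 = 1225 mol/s.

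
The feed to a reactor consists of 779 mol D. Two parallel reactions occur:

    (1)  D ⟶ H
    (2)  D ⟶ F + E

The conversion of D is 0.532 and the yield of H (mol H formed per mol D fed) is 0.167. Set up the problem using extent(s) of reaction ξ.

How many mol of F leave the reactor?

Yield of H: 1ξ₁ / 779 = 0.167 → ξ₁ = 130.1 mol.
Conversion of D: 1ξ₁ + 1ξ₂ = 0.532 × 779 = 414.4 → ξ₂ = 284.3 mol.
Outlet amounts (n = n₀ + Σ ν·ξ):
  D: 779 − 1(130.1) − 1(284.3) = 364.6
  H: 0 + 1(130.1) = 130.1
  F: 0 + 1(284.3) = 284.3
  E: 0 + 1(284.3) = 284.3

284 mol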